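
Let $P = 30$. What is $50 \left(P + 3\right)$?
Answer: $1650$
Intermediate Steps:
$50 \left(P + 3\right) = 50 \left(30 + 3\right) = 50 \cdot 33 = 1650$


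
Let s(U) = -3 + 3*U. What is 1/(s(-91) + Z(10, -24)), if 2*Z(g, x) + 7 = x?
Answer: -2/583 ≈ -0.0034305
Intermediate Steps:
Z(g, x) = -7/2 + x/2
1/(s(-91) + Z(10, -24)) = 1/((-3 + 3*(-91)) + (-7/2 + (½)*(-24))) = 1/((-3 - 273) + (-7/2 - 12)) = 1/(-276 - 31/2) = 1/(-583/2) = -2/583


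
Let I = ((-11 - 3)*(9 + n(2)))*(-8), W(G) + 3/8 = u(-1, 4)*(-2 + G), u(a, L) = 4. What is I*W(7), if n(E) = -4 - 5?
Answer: 0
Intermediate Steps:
n(E) = -9
W(G) = -67/8 + 4*G (W(G) = -3/8 + 4*(-2 + G) = -3/8 + (-8 + 4*G) = -67/8 + 4*G)
I = 0 (I = ((-11 - 3)*(9 - 9))*(-8) = -14*0*(-8) = 0*(-8) = 0)
I*W(7) = 0*(-67/8 + 4*7) = 0*(-67/8 + 28) = 0*(157/8) = 0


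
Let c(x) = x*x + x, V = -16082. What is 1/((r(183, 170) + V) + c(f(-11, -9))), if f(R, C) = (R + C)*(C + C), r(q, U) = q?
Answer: 1/114061 ≈ 8.7672e-6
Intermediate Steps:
f(R, C) = 2*C*(C + R) (f(R, C) = (C + R)*(2*C) = 2*C*(C + R))
c(x) = x + x² (c(x) = x² + x = x + x²)
1/((r(183, 170) + V) + c(f(-11, -9))) = 1/((183 - 16082) + (2*(-9)*(-9 - 11))*(1 + 2*(-9)*(-9 - 11))) = 1/(-15899 + (2*(-9)*(-20))*(1 + 2*(-9)*(-20))) = 1/(-15899 + 360*(1 + 360)) = 1/(-15899 + 360*361) = 1/(-15899 + 129960) = 1/114061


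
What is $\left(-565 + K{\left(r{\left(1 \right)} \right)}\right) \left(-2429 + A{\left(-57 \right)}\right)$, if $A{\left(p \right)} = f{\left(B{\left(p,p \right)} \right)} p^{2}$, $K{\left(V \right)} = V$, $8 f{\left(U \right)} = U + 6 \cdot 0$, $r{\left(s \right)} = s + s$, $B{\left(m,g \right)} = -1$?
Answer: $\frac{12769403}{8} \approx 1.5962 \cdot 10^{6}$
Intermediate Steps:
$r{\left(s \right)} = 2 s$
$f{\left(U \right)} = \frac{U}{8}$ ($f{\left(U \right)} = \frac{U + 6 \cdot 0}{8} = \frac{U + 0}{8} = \frac{U}{8}$)
$A{\left(p \right)} = - \frac{p^{2}}{8}$ ($A{\left(p \right)} = \frac{1}{8} \left(-1\right) p^{2} = - \frac{p^{2}}{8}$)
$\left(-565 + K{\left(r{\left(1 \right)} \right)}\right) \left(-2429 + A{\left(-57 \right)}\right) = \left(-565 + 2 \cdot 1\right) \left(-2429 - \frac{\left(-57\right)^{2}}{8}\right) = \left(-565 + 2\right) \left(-2429 - \frac{3249}{8}\right) = - 563 \left(-2429 - \frac{3249}{8}\right) = \left(-563\right) \left(- \frac{22681}{8}\right) = \frac{12769403}{8}$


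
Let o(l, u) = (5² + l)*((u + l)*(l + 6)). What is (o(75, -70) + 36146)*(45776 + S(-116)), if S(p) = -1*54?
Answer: 3504408412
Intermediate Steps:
S(p) = -54
o(l, u) = (6 + l)*(25 + l)*(l + u) (o(l, u) = (25 + l)*((l + u)*(6 + l)) = (25 + l)*((6 + l)*(l + u)) = (6 + l)*(25 + l)*(l + u))
(o(75, -70) + 36146)*(45776 + S(-116)) = ((75³ + 31*75² + 150*75 + 150*(-70) - 70*75² + 31*75*(-70)) + 36146)*(45776 - 54) = ((421875 + 31*5625 + 11250 - 10500 - 70*5625 - 162750) + 36146)*45722 = ((421875 + 174375 + 11250 - 10500 - 393750 - 162750) + 36146)*45722 = (40500 + 36146)*45722 = 76646*45722 = 3504408412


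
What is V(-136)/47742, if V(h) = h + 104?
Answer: -16/23871 ≈ -0.00067027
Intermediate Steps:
V(h) = 104 + h
V(-136)/47742 = (104 - 136)/47742 = -32*1/47742 = -16/23871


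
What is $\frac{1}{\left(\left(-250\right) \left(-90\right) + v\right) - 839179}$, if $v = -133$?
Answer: $- \frac{1}{816812} \approx -1.2243 \cdot 10^{-6}$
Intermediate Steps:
$\frac{1}{\left(\left(-250\right) \left(-90\right) + v\right) - 839179} = \frac{1}{\left(\left(-250\right) \left(-90\right) - 133\right) - 839179} = \frac{1}{\left(22500 - 133\right) - 839179} = \frac{1}{22367 - 839179} = \frac{1}{-816812} = - \frac{1}{816812}$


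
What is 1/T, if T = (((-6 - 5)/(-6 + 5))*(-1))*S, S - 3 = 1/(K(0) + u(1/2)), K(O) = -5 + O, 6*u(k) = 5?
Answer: -25/759 ≈ -0.032938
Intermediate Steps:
u(k) = ⅚ (u(k) = (⅙)*5 = ⅚)
S = 69/25 (S = 3 + 1/((-5 + 0) + ⅚) = 3 + 1/(-5 + ⅚) = 3 + 1/(-25/6) = 3 - 6/25 = 69/25 ≈ 2.7600)
T = -759/25 (T = (((-6 - 5)/(-6 + 5))*(-1))*(69/25) = (-11/(-1)*(-1))*(69/25) = (-11*(-1)*(-1))*(69/25) = (11*(-1))*(69/25) = -11*69/25 = -759/25 ≈ -30.360)
1/T = 1/(-759/25) = -25/759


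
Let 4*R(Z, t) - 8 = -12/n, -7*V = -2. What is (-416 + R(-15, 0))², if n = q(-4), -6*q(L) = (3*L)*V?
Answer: 2812329/16 ≈ 1.7577e+5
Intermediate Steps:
V = 2/7 (V = -⅐*(-2) = 2/7 ≈ 0.28571)
q(L) = -L/7 (q(L) = -3*L*2/(6*7) = -L/7)
n = 4/7 (n = -⅐*(-4) = 4/7 ≈ 0.57143)
R(Z, t) = -13/4 (R(Z, t) = 2 + (-12/4/7)/4 = 2 + (-12*7/4)/4 = 2 + (¼)*(-21) = 2 - 21/4 = -13/4)
(-416 + R(-15, 0))² = (-416 - 13/4)² = (-1677/4)² = 2812329/16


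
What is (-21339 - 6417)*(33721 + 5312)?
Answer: -1083399948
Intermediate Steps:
(-21339 - 6417)*(33721 + 5312) = -27756*39033 = -1083399948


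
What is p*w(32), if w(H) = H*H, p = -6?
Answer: -6144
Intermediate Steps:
w(H) = H²
p*w(32) = -6*32² = -6*1024 = -6144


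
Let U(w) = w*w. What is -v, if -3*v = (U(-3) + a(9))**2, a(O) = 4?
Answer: 169/3 ≈ 56.333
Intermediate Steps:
U(w) = w**2
v = -169/3 (v = -((-3)**2 + 4)**2/3 = -(9 + 4)**2/3 = -1/3*13**2 = -1/3*169 = -169/3 ≈ -56.333)
-v = -1*(-169/3) = 169/3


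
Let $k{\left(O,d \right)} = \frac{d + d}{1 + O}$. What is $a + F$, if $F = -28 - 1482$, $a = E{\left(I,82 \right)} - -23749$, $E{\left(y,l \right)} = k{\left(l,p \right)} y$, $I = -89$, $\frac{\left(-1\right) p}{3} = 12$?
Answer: $\frac{1852245}{83} \approx 22316.0$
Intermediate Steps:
$p = -36$ ($p = \left(-3\right) 12 = -36$)
$k{\left(O,d \right)} = \frac{2 d}{1 + O}$
$E{\left(y,l \right)} = - \frac{72 y}{1 + l}$ ($E{\left(y,l \right)} = 2 \left(-36\right) \frac{1}{1 + l} y = - \frac{72}{1 + l} y = - \frac{72 y}{1 + l}$)
$a = \frac{1977575}{83}$ ($a = \left(-72\right) \left(-89\right) \frac{1}{1 + 82} - -23749 = \left(-72\right) \left(-89\right) \frac{1}{83} + 23749 = \frac{6408}{83} + 23749 = \frac{1977575}{83} \approx 23826.0$)
$F = -1510$ ($F = -28 - 1482 = -1510$)
$a + F = \frac{1977575}{83} - 1510 = \frac{1852245}{83}$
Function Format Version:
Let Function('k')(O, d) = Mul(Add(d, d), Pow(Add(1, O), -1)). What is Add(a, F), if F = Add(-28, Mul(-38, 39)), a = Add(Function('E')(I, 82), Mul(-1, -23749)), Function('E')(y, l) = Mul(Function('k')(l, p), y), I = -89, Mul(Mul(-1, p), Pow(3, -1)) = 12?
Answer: Rational(1852245, 83) ≈ 22316.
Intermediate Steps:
p = -36 (p = Mul(-3, 12) = -36)
Function('k')(O, d) = Mul(2, d, Pow(Add(1, O), -1)) (Function('k')(O, d) = Mul(Mul(2, d), Pow(Add(1, O), -1)) = Mul(2, d, Pow(Add(1, O), -1)))
Function('E')(y, l) = Mul(-72, y, Pow(Add(1, l), -1)) (Function('E')(y, l) = Mul(Mul(2, -36, Pow(Add(1, l), -1)), y) = Mul(Mul(-72, Pow(Add(1, l), -1)), y) = Mul(-72, y, Pow(Add(1, l), -1)))
a = Rational(1977575, 83) (a = Add(Mul(-72, -89, Pow(Add(1, 82), -1)), Mul(-1, -23749)) = Add(Mul(-72, -89, Pow(83, -1)), 23749) = Add(Mul(-72, -89, Rational(1, 83)), 23749) = Add(Rational(6408, 83), 23749) = Rational(1977575, 83) ≈ 23826.)
F = -1510 (F = Add(-28, -1482) = -1510)
Add(a, F) = Add(Rational(1977575, 83), -1510) = Rational(1852245, 83)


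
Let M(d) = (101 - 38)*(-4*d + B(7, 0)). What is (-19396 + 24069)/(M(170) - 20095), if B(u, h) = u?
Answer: -4673/62494 ≈ -0.074775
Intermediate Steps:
M(d) = 441 - 252*d (M(d) = (101 - 38)*(-4*d + 7) = 63*(7 - 4*d) = 441 - 252*d)
(-19396 + 24069)/(M(170) - 20095) = (-19396 + 24069)/((441 - 252*170) - 20095) = 4673/((441 - 42840) - 20095) = 4673/(-42399 - 20095) = 4673/(-62494) = 4673*(-1/62494) = -4673/62494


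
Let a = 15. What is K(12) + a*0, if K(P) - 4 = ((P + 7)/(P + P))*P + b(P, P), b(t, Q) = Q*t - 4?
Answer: 307/2 ≈ 153.50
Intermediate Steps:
b(t, Q) = -4 + Q*t
K(P) = 7/2 + P² + P/2 (K(P) = 4 + (((P + 7)/(P + P))*P + (-4 + P*P)) = 4 + (((7 + P)/((2*P)))*P + (-4 + P²)) = 4 + (((7 + P)*(1/(2*P)))*P + (-4 + P²)) = 4 + (((7 + P)/(2*P))*P + (-4 + P²)) = 4 + ((7/2 + P/2) + (-4 + P²)) = 4 + (-½ + P² + P/2) = 7/2 + P² + P/2)
K(12) + a*0 = (7/2 + 12² + (½)*12) + 15*0 = (7/2 + 144 + 6) + 0 = 307/2 + 0 = 307/2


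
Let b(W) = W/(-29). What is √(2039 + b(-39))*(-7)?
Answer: -7*√1715930/29 ≈ -316.19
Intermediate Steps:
b(W) = -W/29 (b(W) = W*(-1/29) = -W/29)
√(2039 + b(-39))*(-7) = √(2039 - 1/29*(-39))*(-7) = √(2039 + 39/29)*(-7) = √(59170/29)*(-7) = (√1715930/29)*(-7) = -7*√1715930/29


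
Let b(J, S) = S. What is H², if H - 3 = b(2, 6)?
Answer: 81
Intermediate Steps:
H = 9 (H = 3 + 6 = 9)
H² = 9² = 81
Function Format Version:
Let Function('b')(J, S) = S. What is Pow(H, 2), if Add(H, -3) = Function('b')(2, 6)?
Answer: 81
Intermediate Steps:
H = 9 (H = Add(3, 6) = 9)
Pow(H, 2) = Pow(9, 2) = 81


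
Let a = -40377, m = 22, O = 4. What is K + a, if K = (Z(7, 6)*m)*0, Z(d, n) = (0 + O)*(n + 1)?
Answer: -40377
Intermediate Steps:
Z(d, n) = 4 + 4*n (Z(d, n) = (0 + 4)*(n + 1) = 4*(1 + n) = 4 + 4*n)
K = 0 (K = ((4 + 4*6)*22)*0 = ((4 + 24)*22)*0 = (28*22)*0 = 616*0 = 0)
K + a = 0 - 40377 = -40377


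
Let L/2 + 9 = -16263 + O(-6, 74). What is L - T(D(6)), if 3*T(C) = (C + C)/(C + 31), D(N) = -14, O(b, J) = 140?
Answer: -1645436/51 ≈ -32263.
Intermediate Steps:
T(C) = 2*C/(3*(31 + C)) (T(C) = ((C + C)/(C + 31))/3 = ((2*C)/(31 + C))/3 = (2*C/(31 + C))/3 = 2*C/(3*(31 + C)))
L = -32264 (L = -18 + 2*(-16263 + 140) = -18 + 2*(-16123) = -18 - 32246 = -32264)
L - T(D(6)) = -32264 - 2*(-14)/(3*(31 - 14)) = -32264 - 2*(-14)/(3*17) = -32264 - 1*(-28/51) = -32264 + 28/51 = -1645436/51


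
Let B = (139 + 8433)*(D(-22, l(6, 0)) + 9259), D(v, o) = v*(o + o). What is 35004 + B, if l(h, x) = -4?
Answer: 80911824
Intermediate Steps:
D(v, o) = 2*o*v (D(v, o) = v*(2*o) = 2*o*v)
B = 80876820 (B = (139 + 8433)*(2*(-4)*(-22) + 9259) = 8572*(176 + 9259) = 8572*9435 = 80876820)
35004 + B = 35004 + 80876820 = 80911824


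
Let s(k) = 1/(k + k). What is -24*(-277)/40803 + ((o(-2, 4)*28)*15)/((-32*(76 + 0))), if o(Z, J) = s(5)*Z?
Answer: 1632949/8269408 ≈ 0.19747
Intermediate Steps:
s(k) = 1/(2*k)
o(Z, J) = Z/10 (o(Z, J) = ((½)/5)*Z = ((½)*(⅕))*Z = Z/10)
-24*(-277)/40803 + ((o(-2, 4)*28)*15)/((-32*(76 + 0))) = -24*(-277)/40803 + ((((⅒)*(-2))*28)*15)/((-32*(76 + 0))) = 6648*(1/40803) + (-⅕*28*15)/((-32*76)) = 2216/13601 - 28/5*15/(-2432) = 2216/13601 - 84*(-1/2432) = 2216/13601 + 21/608 = 1632949/8269408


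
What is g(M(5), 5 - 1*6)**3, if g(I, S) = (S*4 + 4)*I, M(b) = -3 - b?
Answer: 0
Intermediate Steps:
g(I, S) = I*(4 + 4*S) (g(I, S) = (4*S + 4)*I = (4 + 4*S)*I = I*(4 + 4*S))
g(M(5), 5 - 1*6)**3 = (4*(-3 - 1*5)*(1 + (5 - 1*6)))**3 = (4*(-3 - 5)*(1 + (5 - 6)))**3 = (4*(-8)*(1 - 1))**3 = (4*(-8)*0)**3 = 0**3 = 0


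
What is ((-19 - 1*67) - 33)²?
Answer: 14161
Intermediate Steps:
((-19 - 1*67) - 33)² = ((-19 - 67) - 33)² = (-86 - 33)² = (-119)² = 14161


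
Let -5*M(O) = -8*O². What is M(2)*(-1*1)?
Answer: -32/5 ≈ -6.4000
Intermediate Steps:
M(O) = 8*O²/5 (M(O) = -(-8)*O²/5 = 8*O²/5)
M(2)*(-1*1) = ((8/5)*2²)*(-1*1) = ((8/5)*4)*(-1) = (32/5)*(-1) = -32/5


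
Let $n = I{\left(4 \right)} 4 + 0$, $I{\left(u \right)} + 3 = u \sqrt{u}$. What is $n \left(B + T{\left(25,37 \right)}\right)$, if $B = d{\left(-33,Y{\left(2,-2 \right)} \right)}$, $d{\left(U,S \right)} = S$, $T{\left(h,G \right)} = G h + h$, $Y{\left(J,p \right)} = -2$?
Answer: $18960$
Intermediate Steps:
$T{\left(h,G \right)} = h + G h$
$B = -2$
$I{\left(u \right)} = -3 + u^{\frac{3}{2}}$ ($I{\left(u \right)} = -3 + u \sqrt{u} = -3 + u^{\frac{3}{2}}$)
$n = 20$ ($n = \left(-3 + 4^{\frac{3}{2}}\right) 4 + 0 = \left(-3 + 8\right) 4 + 0 = 5 \cdot 4 + 0 = 20 + 0 = 20$)
$n \left(B + T{\left(25,37 \right)}\right) = 20 \left(-2 + 25 \left(1 + 37\right)\right) = 20 \left(-2 + 25 \cdot 38\right) = 20 \left(-2 + 950\right) = 20 \cdot 948 = 18960$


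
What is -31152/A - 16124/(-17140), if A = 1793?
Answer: -11478067/698455 ≈ -16.434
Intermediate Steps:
-31152/A - 16124/(-17140) = -31152/1793 - 16124/(-17140) = -31152*1/1793 - 16124*(-1/17140) = -2832/163 + 4031/4285 = -11478067/698455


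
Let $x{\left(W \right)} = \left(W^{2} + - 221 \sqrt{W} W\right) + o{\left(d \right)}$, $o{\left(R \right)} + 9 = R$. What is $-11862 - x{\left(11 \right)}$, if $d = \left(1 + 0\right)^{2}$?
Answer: $-11975 + 2431 \sqrt{11} \approx -3912.3$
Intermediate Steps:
$d = 1$ ($d = 1^{2} = 1$)
$o{\left(R \right)} = -9 + R$
$x{\left(W \right)} = -8 + W^{2} - 221 W^{\frac{3}{2}}$ ($x{\left(W \right)} = \left(W^{2} + - 221 \sqrt{W} W\right) + \left(-9 + 1\right) = \left(W^{2} - 221 W^{\frac{3}{2}}\right) - 8 = -8 + W^{2} - 221 W^{\frac{3}{2}}$)
$-11862 - x{\left(11 \right)} = -11862 - \left(-8 + 11^{2} - 221 \cdot 11^{\frac{3}{2}}\right) = -11862 - \left(-8 + 121 - 221 \cdot 11 \sqrt{11}\right) = -11862 - \left(-8 + 121 - 2431 \sqrt{11}\right) = -11862 - \left(113 - 2431 \sqrt{11}\right) = -11975 + 2431 \sqrt{11}$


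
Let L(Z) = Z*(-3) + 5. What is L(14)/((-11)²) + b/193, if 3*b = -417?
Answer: -23960/23353 ≈ -1.0260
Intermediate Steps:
b = -139 (b = (⅓)*(-417) = -139)
L(Z) = 5 - 3*Z (L(Z) = -3*Z + 5 = 5 - 3*Z)
L(14)/((-11)²) + b/193 = (5 - 3*14)/((-11)²) - 139/193 = (5 - 42)/121 - 139*1/193 = -37*1/121 - 139/193 = -37/121 - 139/193 = -23960/23353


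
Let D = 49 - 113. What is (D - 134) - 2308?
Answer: -2506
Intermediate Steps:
D = -64
(D - 134) - 2308 = (-64 - 134) - 2308 = -198 - 2308 = -2506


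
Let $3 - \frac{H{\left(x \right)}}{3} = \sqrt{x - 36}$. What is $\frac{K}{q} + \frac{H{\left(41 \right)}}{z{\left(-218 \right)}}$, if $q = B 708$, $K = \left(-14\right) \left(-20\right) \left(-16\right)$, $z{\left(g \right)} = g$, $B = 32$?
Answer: $- \frac{9223}{38586} + \frac{3 \sqrt{5}}{218} \approx -0.20825$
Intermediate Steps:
$H{\left(x \right)} = 9 - 3 \sqrt{-36 + x}$ ($H{\left(x \right)} = 9 - 3 \sqrt{x - 36} = 9 - 3 \sqrt{-36 + x}$)
$K = -4480$ ($K = 280 \left(-16\right) = -4480$)
$q = 22656$ ($q = 32 \cdot 708 = 22656$)
$\frac{K}{q} + \frac{H{\left(41 \right)}}{z{\left(-218 \right)}} = - \frac{4480}{22656} + \frac{9 - 3 \sqrt{-36 + 41}}{-218} = \left(-4480\right) \frac{1}{22656} + \left(9 - 3 \sqrt{5}\right) \left(- \frac{1}{218}\right) = - \frac{35}{177} - \left(\frac{9}{218} - \frac{3 \sqrt{5}}{218}\right) = - \frac{9223}{38586} + \frac{3 \sqrt{5}}{218}$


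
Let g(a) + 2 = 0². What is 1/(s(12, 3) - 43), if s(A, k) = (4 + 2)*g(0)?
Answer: -1/55 ≈ -0.018182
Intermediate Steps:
g(a) = -2 (g(a) = -2 + 0² = -2 + 0 = -2)
s(A, k) = -12 (s(A, k) = (4 + 2)*(-2) = 6*(-2) = -12)
1/(s(12, 3) - 43) = 1/(-12 - 43) = 1/(-55) = -1/55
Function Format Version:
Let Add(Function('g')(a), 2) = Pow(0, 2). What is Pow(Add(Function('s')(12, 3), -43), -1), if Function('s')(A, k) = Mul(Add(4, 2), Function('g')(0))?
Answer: Rational(-1, 55) ≈ -0.018182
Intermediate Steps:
Function('g')(a) = -2 (Function('g')(a) = Add(-2, Pow(0, 2)) = Add(-2, 0) = -2)
Function('s')(A, k) = -12 (Function('s')(A, k) = Mul(Add(4, 2), -2) = Mul(6, -2) = -12)
Pow(Add(Function('s')(12, 3), -43), -1) = Pow(Add(-12, -43), -1) = Pow(-55, -1) = Rational(-1, 55)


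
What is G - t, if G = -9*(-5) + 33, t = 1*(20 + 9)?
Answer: 49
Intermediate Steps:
t = 29 (t = 1*29 = 29)
G = 78 (G = 45 + 33 = 78)
G - t = 78 - 1*29 = 78 - 29 = 49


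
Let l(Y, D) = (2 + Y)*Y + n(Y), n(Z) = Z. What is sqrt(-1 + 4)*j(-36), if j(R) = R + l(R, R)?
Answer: 1152*sqrt(3) ≈ 1995.3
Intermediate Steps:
l(Y, D) = Y + Y*(2 + Y) (l(Y, D) = (2 + Y)*Y + Y = Y*(2 + Y) + Y = Y + Y*(2 + Y))
j(R) = R + R*(3 + R)
sqrt(-1 + 4)*j(-36) = sqrt(-1 + 4)*(-36*(4 - 36)) = sqrt(3)*(-36*(-32)) = sqrt(3)*1152 = 1152*sqrt(3)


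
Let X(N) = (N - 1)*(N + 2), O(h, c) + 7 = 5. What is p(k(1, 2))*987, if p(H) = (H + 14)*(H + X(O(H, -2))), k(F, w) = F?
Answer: 14805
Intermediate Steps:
O(h, c) = -2 (O(h, c) = -7 + 5 = -2)
X(N) = (-1 + N)*(2 + N)
p(H) = H*(14 + H) (p(H) = (H + 14)*(H + (-2 - 2 + (-2)²)) = (14 + H)*(H + (-2 - 2 + 4)) = (14 + H)*(H + 0) = (14 + H)*H = H*(14 + H))
p(k(1, 2))*987 = (1*(14 + 1))*987 = (1*15)*987 = 15*987 = 14805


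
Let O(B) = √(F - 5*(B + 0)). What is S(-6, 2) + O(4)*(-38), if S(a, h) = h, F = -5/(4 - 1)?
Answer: 2 - 38*I*√195/3 ≈ 2.0 - 176.88*I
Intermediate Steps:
F = -5/3 ≈ -1.6667
O(B) = √(-5/3 - 5*B) (O(B) = √(-5/3 - 5*(B + 0)) = √(-5/3 - 5*B))
S(-6, 2) + O(4)*(-38) = 2 + (√(-15 - 45*4)/3)*(-38) = 2 + (√(-15 - 180)/3)*(-38) = 2 + (√(-195)/3)*(-38) = 2 + ((I*√195)/3)*(-38) = 2 + (I*√195/3)*(-38) = 2 - 38*I*√195/3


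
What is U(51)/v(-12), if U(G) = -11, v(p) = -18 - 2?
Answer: 11/20 ≈ 0.55000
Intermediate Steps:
v(p) = -20
U(51)/v(-12) = -11/(-20) = -11*(-1/20) = 11/20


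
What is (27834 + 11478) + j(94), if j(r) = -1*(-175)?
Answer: 39487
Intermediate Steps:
j(r) = 175
(27834 + 11478) + j(94) = (27834 + 11478) + 175 = 39312 + 175 = 39487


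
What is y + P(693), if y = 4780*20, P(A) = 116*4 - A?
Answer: 95371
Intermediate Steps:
P(A) = 464 - A
y = 95600
y + P(693) = 95600 + (464 - 1*693) = 95600 + (464 - 693) = 95600 - 229 = 95371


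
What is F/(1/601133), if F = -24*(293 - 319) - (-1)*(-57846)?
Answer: -34398032526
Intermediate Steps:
F = -57222 (F = -24*(-26) - 1*57846 = 624 - 57846 = -57222)
F/(1/601133) = -57222/(1/601133) = -57222/1/601133 = -57222*601133 = -34398032526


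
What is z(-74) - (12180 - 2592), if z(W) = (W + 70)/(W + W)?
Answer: -354755/37 ≈ -9588.0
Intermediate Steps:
z(W) = (70 + W)/(2*W) (z(W) = (70 + W)/((2*W)) = (70 + W)*(1/(2*W)) = (70 + W)/(2*W))
z(-74) - (12180 - 2592) = (1/2)*(70 - 74)/(-74) - (12180 - 2592) = (1/2)*(-1/74)*(-4) - 1*9588 = 1/37 - 9588 = -354755/37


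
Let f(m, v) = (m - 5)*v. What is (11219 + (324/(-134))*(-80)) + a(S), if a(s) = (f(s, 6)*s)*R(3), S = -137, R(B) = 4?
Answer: 32046665/67 ≈ 4.7831e+5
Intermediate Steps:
f(m, v) = v*(-5 + m) (f(m, v) = (-5 + m)*v = v*(-5 + m))
a(s) = 4*s*(-30 + 6*s) (a(s) = ((6*(-5 + s))*s)*4 = ((-30 + 6*s)*s)*4 = (s*(-30 + 6*s))*4 = 4*s*(-30 + 6*s))
(11219 + (324/(-134))*(-80)) + a(S) = (11219 + (324/(-134))*(-80)) + 24*(-137)*(-5 - 137) = (11219 + (324*(-1/134))*(-80)) + 24*(-137)*(-142) = (11219 - 162/67*(-80)) + 466896 = (11219 + 12960/67) + 466896 = 764633/67 + 466896 = 32046665/67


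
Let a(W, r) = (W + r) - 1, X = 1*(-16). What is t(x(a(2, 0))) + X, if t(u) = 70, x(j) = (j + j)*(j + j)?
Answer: 54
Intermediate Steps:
X = -16
a(W, r) = -1 + W + r
x(j) = 4*j² (x(j) = (2*j)*(2*j) = 4*j²)
t(x(a(2, 0))) + X = 70 - 16 = 54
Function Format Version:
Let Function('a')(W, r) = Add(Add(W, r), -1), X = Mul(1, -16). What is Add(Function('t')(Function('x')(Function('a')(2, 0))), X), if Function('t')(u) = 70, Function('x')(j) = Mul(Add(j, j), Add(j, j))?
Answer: 54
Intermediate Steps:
X = -16
Function('a')(W, r) = Add(-1, W, r)
Function('x')(j) = Mul(4, Pow(j, 2)) (Function('x')(j) = Mul(Mul(2, j), Mul(2, j)) = Mul(4, Pow(j, 2)))
Add(Function('t')(Function('x')(Function('a')(2, 0))), X) = Add(70, -16) = 54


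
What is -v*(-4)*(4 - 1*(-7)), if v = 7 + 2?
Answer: 396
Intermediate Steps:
v = 9
-v*(-4)*(4 - 1*(-7)) = -9*(-4)*(4 - 1*(-7)) = -(-36)*(4 + 7) = -(-36)*11 = -1*(-396) = 396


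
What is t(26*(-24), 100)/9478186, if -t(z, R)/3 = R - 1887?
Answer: 5361/9478186 ≈ 0.00056561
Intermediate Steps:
t(z, R) = 5661 - 3*R (t(z, R) = -3*(R - 1887) = -3*(-1887 + R) = 5661 - 3*R)
t(26*(-24), 100)/9478186 = (5661 - 3*100)/9478186 = (5661 - 300)*(1/9478186) = 5361*(1/9478186) = 5361/9478186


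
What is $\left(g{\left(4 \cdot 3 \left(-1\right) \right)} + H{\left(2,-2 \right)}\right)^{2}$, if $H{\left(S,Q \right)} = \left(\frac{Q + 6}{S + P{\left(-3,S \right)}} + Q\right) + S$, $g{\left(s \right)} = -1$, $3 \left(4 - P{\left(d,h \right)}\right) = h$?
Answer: $\frac{1}{16} \approx 0.0625$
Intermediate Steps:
$P{\left(d,h \right)} = 4 - \frac{h}{3}$
$H{\left(S,Q \right)} = Q + S + \frac{6 + Q}{4 + \frac{2 S}{3}}$ ($H{\left(S,Q \right)} = \left(\frac{Q + 6}{S - \left(-4 + \frac{S}{3}\right)} + Q\right) + S = \left(\frac{6 + Q}{4 + \frac{2 S}{3}} + Q\right) + S = \left(Q + \frac{6 + Q}{4 + \frac{2 S}{3}}\right) + S = Q + S + \frac{6 + Q}{4 + \frac{2 S}{3}}$)
$\left(g{\left(4 \cdot 3 \left(-1\right) \right)} + H{\left(2,-2 \right)}\right)^{2} = \left(-1 + \frac{9 + 2^{2} + 6 \cdot 2 + \frac{15}{2} \left(-2\right) - 4}{6 + 2}\right)^{2} = \left(-1 + \frac{9 + 4 + 12 - 15 - 4}{8}\right)^{2} = \left(-1 + \frac{1}{8} \cdot 6\right)^{2} = \left(-1 + \frac{3}{4}\right)^{2} = \left(- \frac{1}{4}\right)^{2} = \frac{1}{16}$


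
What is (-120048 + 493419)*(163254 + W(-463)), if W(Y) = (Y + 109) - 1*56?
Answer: 60801227124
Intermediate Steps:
W(Y) = 53 + Y (W(Y) = (109 + Y) - 56 = 53 + Y)
(-120048 + 493419)*(163254 + W(-463)) = (-120048 + 493419)*(163254 + (53 - 463)) = 373371*(163254 - 410) = 373371*162844 = 60801227124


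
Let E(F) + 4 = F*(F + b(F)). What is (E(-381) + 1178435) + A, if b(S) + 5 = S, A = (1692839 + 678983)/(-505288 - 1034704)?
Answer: 1132399591457/769996 ≈ 1.4707e+6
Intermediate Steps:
A = -1185911/769996 (A = 2371822/(-1539992) = 2371822*(-1/1539992) = -1185911/769996 ≈ -1.5402)
b(S) = -5 + S
E(F) = -4 + F*(-5 + 2*F) (E(F) = -4 + F*(F + (-5 + F)) = -4 + F*(-5 + 2*F))
(E(-381) + 1178435) + A = ((-4 + (-381)² - 381*(-5 - 381)) + 1178435) - 1185911/769996 = ((-4 + 145161 - 381*(-386)) + 1178435) - 1185911/769996 = ((-4 + 145161 + 147066) + 1178435) - 1185911/769996 = (292223 + 1178435) - 1185911/769996 = 1470658 - 1185911/769996 = 1132399591457/769996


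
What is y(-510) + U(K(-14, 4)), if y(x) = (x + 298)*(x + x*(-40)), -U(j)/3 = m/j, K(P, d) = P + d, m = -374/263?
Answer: -5544934761/1315 ≈ -4.2167e+6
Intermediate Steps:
m = -374/263 (m = -374*1/263 = -374/263 ≈ -1.4221)
U(j) = 1122/(263*j) (U(j) = -(-1122)/(263*j) = 1122/(263*j))
y(x) = -39*x*(298 + x) (y(x) = (298 + x)*(x - 40*x) = (298 + x)*(-39*x) = -39*x*(298 + x))
y(-510) + U(K(-14, 4)) = -39*(-510)*(298 - 510) + 1122/(263*(-14 + 4)) = -39*(-510)*(-212) + (1122/263)/(-10) = -4216680 + (1122/263)*(-1/10) = -4216680 - 561/1315 = -5544934761/1315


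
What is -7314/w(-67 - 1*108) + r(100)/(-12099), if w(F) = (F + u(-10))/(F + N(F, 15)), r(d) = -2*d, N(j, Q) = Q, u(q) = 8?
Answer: -14158700360/2020533 ≈ -7007.4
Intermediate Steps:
w(F) = (8 + F)/(15 + F) (w(F) = (F + 8)/(F + 15) = (8 + F)/(15 + F))
-7314/w(-67 - 1*108) + r(100)/(-12099) = -7314*(15 + (-67 - 1*108))/(8 + (-67 - 1*108)) - 2*100/(-12099) = -7314*(15 + (-67 - 108))/(8 + (-67 - 108)) - 200*(-1/12099) = -7314*(15 - 175)/(8 - 175) + 200/12099 = -7314/(-167/(-160)) + 200/12099 = -7314/((-1/160*(-167))) + 200/12099 = -7314/167/160 + 200/12099 = -7314*160/167 + 200/12099 = -1170240/167 + 200/12099 = -14158700360/2020533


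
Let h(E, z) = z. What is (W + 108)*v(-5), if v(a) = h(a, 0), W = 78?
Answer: 0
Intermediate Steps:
v(a) = 0
(W + 108)*v(-5) = (78 + 108)*0 = 186*0 = 0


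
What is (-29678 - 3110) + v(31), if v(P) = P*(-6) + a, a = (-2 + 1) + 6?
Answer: -32969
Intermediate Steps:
a = 5 (a = -1 + 6 = 5)
v(P) = 5 - 6*P (v(P) = P*(-6) + 5 = -6*P + 5 = 5 - 6*P)
(-29678 - 3110) + v(31) = (-29678 - 3110) + (5 - 6*31) = -32788 + (5 - 186) = -32788 - 181 = -32969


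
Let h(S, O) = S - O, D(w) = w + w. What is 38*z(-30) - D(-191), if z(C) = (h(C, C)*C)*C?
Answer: 382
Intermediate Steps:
D(w) = 2*w
z(C) = 0 (z(C) = ((C - C)*C)*C = (0*C)*C = 0*C = 0)
38*z(-30) - D(-191) = 38*0 - 2*(-191) = 0 - 1*(-382) = 0 + 382 = 382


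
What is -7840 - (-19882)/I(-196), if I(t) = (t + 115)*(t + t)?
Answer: -124457899/15876 ≈ -7839.4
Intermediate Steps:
I(t) = 2*t*(115 + t) (I(t) = (115 + t)*(2*t) = 2*t*(115 + t))
-7840 - (-19882)/I(-196) = -7840 - (-19882)/(2*(-196)*(115 - 196)) = -7840 - (-19882)/(2*(-196)*(-81)) = -7840 - (-19882)/31752 = -7840 - 1*(-9941/15876) = -7840 + 9941/15876 = -124457899/15876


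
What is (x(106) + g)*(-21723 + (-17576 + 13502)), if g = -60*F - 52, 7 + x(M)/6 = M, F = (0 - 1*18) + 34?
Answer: 10783146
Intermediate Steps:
F = 16 (F = (0 - 18) + 34 = -18 + 34 = 16)
x(M) = -42 + 6*M
g = -1012 (g = -60*16 - 52 = -960 - 52 = -1012)
(x(106) + g)*(-21723 + (-17576 + 13502)) = ((-42 + 6*106) - 1012)*(-21723 + (-17576 + 13502)) = ((-42 + 636) - 1012)*(-21723 - 4074) = (594 - 1012)*(-25797) = -418*(-25797) = 10783146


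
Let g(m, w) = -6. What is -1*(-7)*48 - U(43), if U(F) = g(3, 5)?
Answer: 342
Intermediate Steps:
U(F) = -6
-1*(-7)*48 - U(43) = -1*(-7)*48 - 1*(-6) = 7*48 + 6 = 336 + 6 = 342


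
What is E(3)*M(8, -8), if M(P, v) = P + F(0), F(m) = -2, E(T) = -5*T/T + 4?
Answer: -6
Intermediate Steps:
E(T) = -1 (E(T) = -5*1 + 4 = -5 + 4 = -1)
M(P, v) = -2 + P (M(P, v) = P - 2 = -2 + P)
E(3)*M(8, -8) = -(-2 + 8) = -1*6 = -6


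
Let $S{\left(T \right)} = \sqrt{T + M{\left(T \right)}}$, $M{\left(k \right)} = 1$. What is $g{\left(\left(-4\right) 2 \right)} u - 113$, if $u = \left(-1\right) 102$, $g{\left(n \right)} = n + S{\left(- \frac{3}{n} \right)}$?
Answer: $703 - \frac{51 \sqrt{22}}{2} \approx 583.39$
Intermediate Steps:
$S{\left(T \right)} = \sqrt{1 + T}$ ($S{\left(T \right)} = \sqrt{T + 1} = \sqrt{1 + T}$)
$g{\left(n \right)} = n + \sqrt{1 - \frac{3}{n}}$
$u = -102$
$g{\left(\left(-4\right) 2 \right)} u - 113 = \left(\left(-4\right) 2 + \sqrt{\frac{-3 - 8}{\left(-4\right) 2}}\right) \left(-102\right) - 113 = \left(-8 + \sqrt{\frac{-3 - 8}{-8}}\right) \left(-102\right) - 113 = \left(-8 + \sqrt{\left(- \frac{1}{8}\right) \left(-11\right)}\right) \left(-102\right) - 113 = \left(-8 + \sqrt{\frac{11}{8}}\right) \left(-102\right) - 113 = \left(-8 + \frac{\sqrt{22}}{4}\right) \left(-102\right) - 113 = \left(816 - \frac{51 \sqrt{22}}{2}\right) - 113 = 703 - \frac{51 \sqrt{22}}{2}$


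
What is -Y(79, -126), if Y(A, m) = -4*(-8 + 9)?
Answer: 4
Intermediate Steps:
Y(A, m) = -4 (Y(A, m) = -4*1 = -4)
-Y(79, -126) = -1*(-4) = 4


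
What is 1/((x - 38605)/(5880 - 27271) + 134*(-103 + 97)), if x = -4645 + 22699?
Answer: -21391/17177813 ≈ -0.0012453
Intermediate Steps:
x = 18054
1/((x - 38605)/(5880 - 27271) + 134*(-103 + 97)) = 1/((18054 - 38605)/(5880 - 27271) + 134*(-103 + 97)) = 1/(-20551/(-21391) + 134*(-6)) = 1/(-20551*(-1/21391) - 804) = 1/(20551/21391 - 804) = 1/(-17177813/21391) = -21391/17177813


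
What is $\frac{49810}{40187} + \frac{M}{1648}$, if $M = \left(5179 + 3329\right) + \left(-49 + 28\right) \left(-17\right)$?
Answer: $\frac{438344635}{66228176} \approx 6.6187$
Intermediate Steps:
$M = 8865$ ($M = 8508 - -357 = 8508 + 357 = 8865$)
$\frac{49810}{40187} + \frac{M}{1648} = \frac{49810}{40187} + \frac{8865}{1648} = \frac{438344635}{66228176}$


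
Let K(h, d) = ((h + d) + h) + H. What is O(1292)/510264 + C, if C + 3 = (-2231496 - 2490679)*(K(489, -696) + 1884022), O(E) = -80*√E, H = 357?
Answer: -8899699057678 - 20*√323/63783 ≈ -8.8997e+12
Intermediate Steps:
K(h, d) = 357 + d + 2*h (K(h, d) = ((h + d) + h) + 357 = ((d + h) + h) + 357 = (d + 2*h) + 357 = 357 + d + 2*h)
C = -8899699057678 (C = -3 + (-2231496 - 2490679)*((357 - 696 + 2*489) + 1884022) = -3 - 4722175*((357 - 696 + 978) + 1884022) = -3 - 4722175*(639 + 1884022) = -3 - 4722175*1884661 = -3 - 8899699057675 = -8899699057678)
O(1292)/510264 + C = -160*√323/510264 - 8899699057678 = -160*√323*(1/510264) - 8899699057678 = -20*√323/63783 - 8899699057678 = -8899699057678 - 20*√323/63783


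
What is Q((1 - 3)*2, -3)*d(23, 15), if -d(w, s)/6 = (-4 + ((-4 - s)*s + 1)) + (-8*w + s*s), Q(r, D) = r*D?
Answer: 17784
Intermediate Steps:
Q(r, D) = D*r
d(w, s) = 18 - 6*s² + 48*w - 6*s*(-4 - s) (d(w, s) = -6*((-4 + ((-4 - s)*s + 1)) + (-8*w + s*s)) = -6*((-4 + (s*(-4 - s) + 1)) + (-8*w + s²)) = -6*((-4 + (1 + s*(-4 - s))) + (s² - 8*w)) = -6*((-3 + s*(-4 - s)) + (s² - 8*w)) = -6*(-3 + s² - 8*w + s*(-4 - s)) = 18 - 6*s² + 48*w - 6*s*(-4 - s))
Q((1 - 3)*2, -3)*d(23, 15) = (-3*(1 - 3)*2)*(18 + 24*15 + 48*23) = (-(-6)*2)*(18 + 360 + 1104) = -3*(-4)*1482 = 12*1482 = 17784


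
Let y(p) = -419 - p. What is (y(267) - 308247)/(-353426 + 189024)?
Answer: 308933/164402 ≈ 1.8791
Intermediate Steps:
(y(267) - 308247)/(-353426 + 189024) = ((-419 - 1*267) - 308247)/(-353426 + 189024) = ((-419 - 267) - 308247)/(-164402) = (-686 - 308247)*(-1/164402) = -308933*(-1/164402) = 308933/164402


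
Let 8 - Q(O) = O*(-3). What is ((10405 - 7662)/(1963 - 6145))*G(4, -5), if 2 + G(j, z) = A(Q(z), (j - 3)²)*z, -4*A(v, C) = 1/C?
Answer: 2743/5576 ≈ 0.49193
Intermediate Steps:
Q(O) = 8 + 3*O (Q(O) = 8 - O*(-3) = 8 - (-3)*O = 8 + 3*O)
A(v, C) = -1/(4*C)
G(j, z) = -2 - z/(4*(-3 + j)²) (G(j, z) = -2 + (-1/(4*(j - 3)²))*z = -2 + (-1/(4*(-3 + j)²))*z = -2 - z/(4*(-3 + j)²))
((10405 - 7662)/(1963 - 6145))*G(4, -5) = ((10405 - 7662)/(1963 - 6145))*(-2 - ¼*(-5)/(-3 + 4)²) = (2743/(-4182))*(-2 - ¼*(-5)/1²) = (2743*(-1/4182))*(-2 - ¼*(-5)*1) = -2743*(-2 + 5/4)/4182 = -2743/4182*(-¾) = 2743/5576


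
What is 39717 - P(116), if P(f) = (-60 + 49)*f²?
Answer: 187733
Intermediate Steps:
P(f) = -11*f²
39717 - P(116) = 39717 - (-11)*116² = 39717 - (-11)*13456 = 39717 - 1*(-148016) = 39717 + 148016 = 187733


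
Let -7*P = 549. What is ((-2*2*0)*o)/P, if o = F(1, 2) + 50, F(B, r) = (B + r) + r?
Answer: 0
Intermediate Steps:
P = -549/7 (P = -⅐*549 = -549/7 ≈ -78.429)
F(B, r) = B + 2*r
o = 55 (o = (1 + 2*2) + 50 = (1 + 4) + 50 = 5 + 50 = 55)
((-2*2*0)*o)/P = ((-2*2*0)*55)/(-549/7) = (-4*0*55)*(-7/549) = (0*55)*(-7/549) = 0*(-7/549) = 0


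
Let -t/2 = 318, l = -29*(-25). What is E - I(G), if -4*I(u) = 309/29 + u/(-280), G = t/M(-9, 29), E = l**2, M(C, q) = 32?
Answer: 136579096771/259840 ≈ 5.2563e+5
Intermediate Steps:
l = 725
t = -636 (t = -2*318 = -636)
E = 525625 (E = 725**2 = 525625)
G = -159/8 (G = -636/32 = -636*1/32 = -159/8 ≈ -19.875)
I(u) = -309/116 + u/1120 (I(u) = -(309/29 + u/(-280))/4 = -(309*(1/29) + u*(-1/280))/4 = -(309/29 - u/280)/4 = -309/116 + u/1120)
E - I(G) = 525625 - (-309/116 + (1/1120)*(-159/8)) = 525625 - (-309/116 - 159/8960) = 525625 - 1*(-696771/259840) = 525625 + 696771/259840 = 136579096771/259840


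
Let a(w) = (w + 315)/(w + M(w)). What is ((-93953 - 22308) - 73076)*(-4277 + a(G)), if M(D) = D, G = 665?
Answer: 15383441913/19 ≈ 8.0965e+8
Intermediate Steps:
a(w) = (315 + w)/(2*w) (a(w) = (w + 315)/(w + w) = (315 + w)/((2*w)) = (315 + w)*(1/(2*w)) = (315 + w)/(2*w))
((-93953 - 22308) - 73076)*(-4277 + a(G)) = ((-93953 - 22308) - 73076)*(-4277 + (½)*(315 + 665)/665) = (-116261 - 73076)*(-4277 + (½)*(1/665)*980) = -189337*(-4277 + 14/19) = -189337*(-81249/19) = 15383441913/19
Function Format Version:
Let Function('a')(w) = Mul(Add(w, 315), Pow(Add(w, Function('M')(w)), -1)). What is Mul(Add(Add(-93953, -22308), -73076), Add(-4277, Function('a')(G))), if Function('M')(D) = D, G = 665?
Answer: Rational(15383441913, 19) ≈ 8.0965e+8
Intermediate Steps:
Function('a')(w) = Mul(Rational(1, 2), Pow(w, -1), Add(315, w)) (Function('a')(w) = Mul(Add(w, 315), Pow(Add(w, w), -1)) = Mul(Add(315, w), Pow(Mul(2, w), -1)) = Mul(Add(315, w), Mul(Rational(1, 2), Pow(w, -1))) = Mul(Rational(1, 2), Pow(w, -1), Add(315, w)))
Mul(Add(Add(-93953, -22308), -73076), Add(-4277, Function('a')(G))) = Mul(Add(Add(-93953, -22308), -73076), Add(-4277, Mul(Rational(1, 2), Pow(665, -1), Add(315, 665)))) = Mul(Add(-116261, -73076), Add(-4277, Mul(Rational(1, 2), Rational(1, 665), 980))) = Mul(-189337, Add(-4277, Rational(14, 19))) = Mul(-189337, Rational(-81249, 19)) = Rational(15383441913, 19)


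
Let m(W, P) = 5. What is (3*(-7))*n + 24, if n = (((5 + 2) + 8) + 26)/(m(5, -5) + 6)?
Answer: -597/11 ≈ -54.273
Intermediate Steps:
n = 41/11 (n = (((5 + 2) + 8) + 26)/(5 + 6) = ((7 + 8) + 26)/11 = (15 + 26)*(1/11) = 41*(1/11) = 41/11 ≈ 3.7273)
(3*(-7))*n + 24 = (3*(-7))*(41/11) + 24 = -21*41/11 + 24 = -861/11 + 24 = -597/11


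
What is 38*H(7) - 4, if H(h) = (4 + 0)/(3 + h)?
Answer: 56/5 ≈ 11.200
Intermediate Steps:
H(h) = 4/(3 + h)
38*H(7) - 4 = 38*(4/(3 + 7)) - 4 = 38*(4/10) - 4 = 38*(4*(⅒)) - 4 = 38*(⅖) - 4 = 76/5 - 4 = 56/5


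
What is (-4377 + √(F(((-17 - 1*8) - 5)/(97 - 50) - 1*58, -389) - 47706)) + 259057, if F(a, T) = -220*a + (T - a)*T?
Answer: 254680 + 3*√22999403/47 ≈ 2.5499e+5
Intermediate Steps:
F(a, T) = -220*a + T*(T - a)
(-4377 + √(F(((-17 - 1*8) - 5)/(97 - 50) - 1*58, -389) - 47706)) + 259057 = (-4377 + √(((-389)² - 220*(((-17 - 1*8) - 5)/(97 - 50) - 1*58) - 1*(-389)*(((-17 - 1*8) - 5)/(97 - 50) - 1*58)) - 47706)) + 259057 = (-4377 + √((151321 - 220*(((-17 - 8) - 5)/47 - 58) - 1*(-389)*(((-17 - 8) - 5)/47 - 58)) - 47706)) + 259057 = (-4377 + √((151321 - 220*((-25 - 5)*(1/47) - 58) - 1*(-389)*((-25 - 5)*(1/47) - 58)) - 47706)) + 259057 = (-4377 + √((151321 - 220*(-30*1/47 - 58) - 1*(-389)*(-30*1/47 - 58)) - 47706)) + 259057 = (-4377 + √((151321 - 220*(-30/47 - 58) - 1*(-389)*(-30/47 - 58)) - 47706)) + 259057 = (-4377 + √((151321 - 220*(-2756/47) - 1*(-389)*(-2756/47)) - 47706)) + 259057 = (-4377 + √((151321 + 606320/47 - 1072084/47) - 47706)) + 259057 = (-4377 + √(6646323/47 - 47706)) + 259057 = (-4377 + √(4404141/47)) + 259057 = (-4377 + 3*√22999403/47) + 259057 = 254680 + 3*√22999403/47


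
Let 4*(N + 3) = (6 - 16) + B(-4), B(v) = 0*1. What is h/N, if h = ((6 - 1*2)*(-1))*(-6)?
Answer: -48/11 ≈ -4.3636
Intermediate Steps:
h = 24 (h = ((6 - 2)*(-1))*(-6) = (4*(-1))*(-6) = -4*(-6) = 24)
B(v) = 0
N = -11/2 (N = -3 + ((6 - 16) + 0)/4 = -3 + (-10 + 0)/4 = -3 + (¼)*(-10) = -3 - 5/2 = -11/2 ≈ -5.5000)
h/N = 24/(-11/2) = 24*(-2/11) = -48/11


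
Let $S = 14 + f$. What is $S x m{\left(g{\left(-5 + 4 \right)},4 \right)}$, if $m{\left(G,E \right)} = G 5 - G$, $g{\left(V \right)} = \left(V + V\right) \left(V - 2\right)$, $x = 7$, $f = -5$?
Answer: $1512$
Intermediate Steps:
$g{\left(V \right)} = 2 V \left(-2 + V\right)$
$m{\left(G,E \right)} = 4 G$ ($m{\left(G,E \right)} = 5 G - G = 4 G$)
$S = 9$ ($S = 14 - 5 = 9$)
$S x m{\left(g{\left(-5 + 4 \right)},4 \right)} = 9 \cdot 7 \cdot 4 \cdot 2 \left(-5 + 4\right) \left(-2 + \left(-5 + 4\right)\right) = 63 \cdot 4 \cdot 2 \left(-1\right) \left(-2 - 1\right) = 63 \cdot 4 \cdot 2 \left(-1\right) \left(-3\right) = 63 \cdot 4 \cdot 6 = 63 \cdot 24 = 1512$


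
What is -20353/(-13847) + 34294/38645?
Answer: 1261410703/535117315 ≈ 2.3573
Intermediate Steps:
-20353/(-13847) + 34294/38645 = -20353*(-1/13847) + 34294*(1/38645) = 20353/13847 + 34294/38645 = 1261410703/535117315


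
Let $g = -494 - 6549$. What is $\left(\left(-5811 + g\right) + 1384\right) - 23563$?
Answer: $-35033$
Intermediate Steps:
$g = -7043$
$\left(\left(-5811 + g\right) + 1384\right) - 23563 = \left(\left(-5811 - 7043\right) + 1384\right) - 23563 = \left(-12854 + 1384\right) - 23563 = -11470 - 23563 = -35033$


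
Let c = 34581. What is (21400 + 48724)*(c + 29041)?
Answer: 4461429128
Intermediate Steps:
(21400 + 48724)*(c + 29041) = (21400 + 48724)*(34581 + 29041) = 70124*63622 = 4461429128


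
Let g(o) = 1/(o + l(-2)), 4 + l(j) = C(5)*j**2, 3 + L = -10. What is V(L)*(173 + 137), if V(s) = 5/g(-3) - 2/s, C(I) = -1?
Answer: -221030/13 ≈ -17002.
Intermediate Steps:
L = -13 (L = -3 - 10 = -13)
l(j) = -4 - j**2
g(o) = 1/(-8 + o) (g(o) = 1/(o + (-4 - 1*(-2)**2)) = 1/(o + (-4 - 1*4)) = 1/(o + (-4 - 4)) = 1/(o - 8) = 1/(-8 + o))
V(s) = -55 - 2/s (V(s) = 5/(1/(-8 - 3)) - 2/s = 5/(1/(-11)) - 2/s = 5/(-1/11) - 2/s = 5*(-11) - 2/s = -55 - 2/s)
V(L)*(173 + 137) = (-55 - 2/(-13))*(173 + 137) = (-55 - 2*(-1/13))*310 = (-55 + 2/13)*310 = -713/13*310 = -221030/13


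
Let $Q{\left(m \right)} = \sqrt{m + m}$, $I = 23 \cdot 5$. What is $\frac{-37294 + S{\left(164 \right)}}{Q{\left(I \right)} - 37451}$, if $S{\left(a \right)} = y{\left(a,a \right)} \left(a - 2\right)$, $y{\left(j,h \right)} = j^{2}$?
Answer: $- \frac{161783001958}{1402577171} - \frac{4319858 \sqrt{230}}{1402577171} \approx -115.39$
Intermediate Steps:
$S{\left(a \right)} = a^{2} \left(-2 + a\right)$ ($S{\left(a \right)} = a^{2} \left(a - 2\right) = a^{2} \left(-2 + a\right)$)
$I = 115$
$Q{\left(m \right)} = \sqrt{2} \sqrt{m}$ ($Q{\left(m \right)} = \sqrt{2 m} = \sqrt{2} \sqrt{m}$)
$\frac{-37294 + S{\left(164 \right)}}{Q{\left(I \right)} - 37451} = \frac{-37294 + 164^{2} \left(-2 + 164\right)}{\sqrt{2} \sqrt{115} - 37451} = \frac{-37294 + 26896 \cdot 162}{\sqrt{230} - 37451} = \frac{-37294 + 4357152}{-37451 + \sqrt{230}} = \frac{4319858}{-37451 + \sqrt{230}}$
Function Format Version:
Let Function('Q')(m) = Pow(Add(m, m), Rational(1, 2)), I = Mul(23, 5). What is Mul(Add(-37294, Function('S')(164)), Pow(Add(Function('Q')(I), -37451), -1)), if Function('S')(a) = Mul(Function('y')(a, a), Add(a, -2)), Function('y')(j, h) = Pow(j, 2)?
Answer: Add(Rational(-161783001958, 1402577171), Mul(Rational(-4319858, 1402577171), Pow(230, Rational(1, 2)))) ≈ -115.39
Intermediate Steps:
Function('S')(a) = Mul(Pow(a, 2), Add(-2, a)) (Function('S')(a) = Mul(Pow(a, 2), Add(a, -2)) = Mul(Pow(a, 2), Add(-2, a)))
I = 115
Function('Q')(m) = Mul(Pow(2, Rational(1, 2)), Pow(m, Rational(1, 2))) (Function('Q')(m) = Pow(Mul(2, m), Rational(1, 2)) = Mul(Pow(2, Rational(1, 2)), Pow(m, Rational(1, 2))))
Mul(Add(-37294, Function('S')(164)), Pow(Add(Function('Q')(I), -37451), -1)) = Mul(Add(-37294, Mul(Pow(164, 2), Add(-2, 164))), Pow(Add(Mul(Pow(2, Rational(1, 2)), Pow(115, Rational(1, 2))), -37451), -1)) = Mul(Add(-37294, Mul(26896, 162)), Pow(Add(Pow(230, Rational(1, 2)), -37451), -1)) = Mul(Add(-37294, 4357152), Pow(Add(-37451, Pow(230, Rational(1, 2))), -1)) = Mul(4319858, Pow(Add(-37451, Pow(230, Rational(1, 2))), -1))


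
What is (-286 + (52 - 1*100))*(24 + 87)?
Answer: -37074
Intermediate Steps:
(-286 + (52 - 1*100))*(24 + 87) = (-286 + (52 - 100))*111 = (-286 - 48)*111 = -334*111 = -37074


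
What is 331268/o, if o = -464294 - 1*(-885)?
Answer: -331268/463409 ≈ -0.71485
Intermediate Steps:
o = -463409 (o = -464294 + 885 = -463409)
331268/o = 331268/(-463409) = 331268*(-1/463409) = -331268/463409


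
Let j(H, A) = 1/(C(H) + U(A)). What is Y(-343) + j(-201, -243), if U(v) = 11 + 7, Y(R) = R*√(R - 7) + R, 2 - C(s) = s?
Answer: -75802/221 - 1715*I*√14 ≈ -343.0 - 6416.9*I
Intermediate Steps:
C(s) = 2 - s
Y(R) = R + R*√(-7 + R) (Y(R) = R*√(-7 + R) + R = R + R*√(-7 + R))
U(v) = 18
j(H, A) = 1/(20 - H) (j(H, A) = 1/((2 - H) + 18) = 1/(20 - H))
Y(-343) + j(-201, -243) = -343*(1 + √(-7 - 343)) - 1/(-20 - 201) = -343*(1 + √(-350)) - 1/(-221) = -343*(1 + 5*I*√14) - 1*(-1/221) = (-343 - 1715*I*√14) + 1/221 = -75802/221 - 1715*I*√14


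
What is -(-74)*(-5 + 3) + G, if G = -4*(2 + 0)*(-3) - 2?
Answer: -126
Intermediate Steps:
G = 22 (G = -8*(-3) - 2 = -4*(-6) - 2 = 24 - 2 = 22)
-(-74)*(-5 + 3) + G = -(-74)*(-5 + 3) + 22 = -(-74)*(-2) + 22 = -37*4 + 22 = -148 + 22 = -126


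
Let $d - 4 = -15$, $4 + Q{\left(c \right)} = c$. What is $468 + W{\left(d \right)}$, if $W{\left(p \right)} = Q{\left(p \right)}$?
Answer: $453$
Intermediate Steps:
$Q{\left(c \right)} = -4 + c$
$d = -11$ ($d = 4 - 15 = -11$)
$W{\left(p \right)} = -4 + p$
$468 + W{\left(d \right)} = 468 - 15 = 453$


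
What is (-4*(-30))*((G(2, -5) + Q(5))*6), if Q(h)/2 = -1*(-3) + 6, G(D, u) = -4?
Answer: 10080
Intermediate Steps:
Q(h) = 18 (Q(h) = 2*(-1*(-3) + 6) = 2*(3 + 6) = 2*9 = 18)
(-4*(-30))*((G(2, -5) + Q(5))*6) = (-4*(-30))*((-4 + 18)*6) = 120*(14*6) = 120*84 = 10080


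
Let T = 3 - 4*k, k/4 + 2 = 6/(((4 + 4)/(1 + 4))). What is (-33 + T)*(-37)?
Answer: 2146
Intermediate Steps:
k = 7 (k = -8 + 4*(6/(((4 + 4)/(1 + 4)))) = -8 + 4*(6/((8/5))) = -8 + 4*(6/((8*(1/5)))) = -8 + 4*(6/(8/5)) = -8 + 4*(6*(5/8)) = -8 + 4*(15/4) = -8 + 15 = 7)
T = -25 (T = 3 - 4*7 = 3 - 28 = -25)
(-33 + T)*(-37) = (-33 - 25)*(-37) = -58*(-37) = 2146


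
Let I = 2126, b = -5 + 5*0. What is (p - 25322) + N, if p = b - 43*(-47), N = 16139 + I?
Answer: -5041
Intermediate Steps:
b = -5 (b = -5 + 0 = -5)
N = 18265 (N = 16139 + 2126 = 18265)
p = 2016 (p = -5 - 43*(-47) = -5 + 2021 = 2016)
(p - 25322) + N = (2016 - 25322) + 18265 = -23306 + 18265 = -5041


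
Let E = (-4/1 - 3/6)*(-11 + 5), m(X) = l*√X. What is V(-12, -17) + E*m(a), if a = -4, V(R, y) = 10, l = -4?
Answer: 10 - 216*I ≈ 10.0 - 216.0*I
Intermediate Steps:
m(X) = -4*√X
E = 27 (E = (-4*1 - 3*⅙)*(-6) = (-4 - ½)*(-6) = -9/2*(-6) = 27)
V(-12, -17) + E*m(a) = 10 + 27*(-8*I) = 10 - 216*I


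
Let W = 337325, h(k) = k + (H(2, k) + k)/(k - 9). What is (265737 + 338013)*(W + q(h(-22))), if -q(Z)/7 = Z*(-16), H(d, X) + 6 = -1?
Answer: 6269303171250/31 ≈ 2.0224e+11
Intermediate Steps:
H(d, X) = -7 (H(d, X) = -6 - 1 = -7)
h(k) = k + (-7 + k)/(-9 + k) (h(k) = k + (-7 + k)/(k - 9) = k + (-7 + k)/(-9 + k))
q(Z) = 112*Z (q(Z) = -7*Z*(-16) = -(-112)*Z = 112*Z)
(265737 + 338013)*(W + q(h(-22))) = (265737 + 338013)*(337325 + 112*((-7 + (-22)² - 8*(-22))/(-9 - 22))) = 603750*(337325 + 112*((-7 + 484 + 176)/(-31))) = 603750*(337325 + 112*(-1/31*653)) = 603750*(337325 + 112*(-653/31)) = 603750*(337325 - 73136/31) = 603750*(10383939/31) = 6269303171250/31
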